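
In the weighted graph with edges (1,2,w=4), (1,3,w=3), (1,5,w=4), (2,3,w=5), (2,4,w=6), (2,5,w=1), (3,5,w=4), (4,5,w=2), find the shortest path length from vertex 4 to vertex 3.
6 (path: 4 -> 5 -> 3; weights 2 + 4 = 6)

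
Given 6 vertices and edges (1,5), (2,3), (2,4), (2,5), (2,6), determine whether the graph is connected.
Yes (BFS from 1 visits [1, 5, 2, 3, 4, 6] — all 6 vertices reached)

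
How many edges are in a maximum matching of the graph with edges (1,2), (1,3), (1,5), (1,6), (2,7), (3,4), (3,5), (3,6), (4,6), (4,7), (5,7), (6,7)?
3 (matching: (2,7), (3,5), (4,6); upper bound floor(n/2) = floor(7/2) = 3)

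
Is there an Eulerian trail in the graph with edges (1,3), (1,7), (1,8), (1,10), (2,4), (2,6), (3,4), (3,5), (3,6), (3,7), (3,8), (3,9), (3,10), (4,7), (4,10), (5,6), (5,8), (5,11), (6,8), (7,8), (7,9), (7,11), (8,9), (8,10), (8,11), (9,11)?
Yes — and in fact it has an Eulerian circuit (the graph is connected and all 11 vertices have even degree)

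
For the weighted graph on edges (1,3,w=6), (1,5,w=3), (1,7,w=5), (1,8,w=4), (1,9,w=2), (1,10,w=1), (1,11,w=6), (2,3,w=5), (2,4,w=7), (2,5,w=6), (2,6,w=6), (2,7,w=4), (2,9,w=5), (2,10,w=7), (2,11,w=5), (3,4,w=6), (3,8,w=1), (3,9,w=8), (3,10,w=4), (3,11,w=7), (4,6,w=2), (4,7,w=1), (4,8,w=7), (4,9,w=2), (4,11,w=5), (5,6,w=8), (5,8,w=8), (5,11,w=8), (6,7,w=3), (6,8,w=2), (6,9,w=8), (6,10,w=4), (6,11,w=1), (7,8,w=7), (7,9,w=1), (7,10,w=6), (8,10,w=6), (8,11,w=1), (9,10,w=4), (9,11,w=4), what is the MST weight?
17 (MST edges: (1,5,w=3), (1,9,w=2), (1,10,w=1), (2,7,w=4), (3,8,w=1), (4,6,w=2), (4,7,w=1), (6,11,w=1), (7,9,w=1), (8,11,w=1); sum of weights 3 + 2 + 1 + 4 + 1 + 2 + 1 + 1 + 1 + 1 = 17)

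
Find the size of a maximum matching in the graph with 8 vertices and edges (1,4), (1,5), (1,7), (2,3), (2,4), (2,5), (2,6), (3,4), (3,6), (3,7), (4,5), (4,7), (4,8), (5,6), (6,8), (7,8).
4 (matching: (1,7), (2,3), (4,8), (5,6); upper bound floor(n/2) = floor(8/2) = 4)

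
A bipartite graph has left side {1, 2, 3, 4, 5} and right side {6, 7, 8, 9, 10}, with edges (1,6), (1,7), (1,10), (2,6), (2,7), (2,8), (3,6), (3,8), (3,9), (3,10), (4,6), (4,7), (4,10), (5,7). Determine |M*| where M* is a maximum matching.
5 (matching: (1,10), (2,8), (3,9), (4,6), (5,7); upper bound min(|L|,|R|) = min(5,5) = 5)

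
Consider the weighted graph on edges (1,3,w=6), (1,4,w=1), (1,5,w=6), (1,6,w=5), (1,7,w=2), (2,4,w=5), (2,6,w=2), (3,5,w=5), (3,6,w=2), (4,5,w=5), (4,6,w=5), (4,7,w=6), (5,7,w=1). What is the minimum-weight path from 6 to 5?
7 (path: 6 -> 3 -> 5; weights 2 + 5 = 7)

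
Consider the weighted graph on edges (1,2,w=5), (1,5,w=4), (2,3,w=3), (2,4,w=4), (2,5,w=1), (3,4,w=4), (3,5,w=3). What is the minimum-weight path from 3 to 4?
4 (path: 3 -> 4; weights 4 = 4)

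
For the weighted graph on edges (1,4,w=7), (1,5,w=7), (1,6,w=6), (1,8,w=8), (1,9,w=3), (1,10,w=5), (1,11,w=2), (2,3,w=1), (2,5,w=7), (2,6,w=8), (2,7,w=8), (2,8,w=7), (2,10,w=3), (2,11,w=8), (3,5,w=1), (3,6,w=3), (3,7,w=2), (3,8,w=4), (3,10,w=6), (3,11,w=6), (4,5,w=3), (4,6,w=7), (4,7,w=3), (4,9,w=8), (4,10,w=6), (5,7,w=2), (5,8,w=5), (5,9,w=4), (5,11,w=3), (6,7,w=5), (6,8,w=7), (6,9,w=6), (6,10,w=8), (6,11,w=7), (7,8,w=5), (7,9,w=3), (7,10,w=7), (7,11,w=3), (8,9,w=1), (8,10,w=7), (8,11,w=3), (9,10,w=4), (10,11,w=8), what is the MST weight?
22 (MST edges: (1,9,w=3), (1,11,w=2), (2,3,w=1), (2,10,w=3), (3,5,w=1), (3,6,w=3), (3,7,w=2), (4,5,w=3), (5,11,w=3), (8,9,w=1); sum of weights 3 + 2 + 1 + 3 + 1 + 3 + 2 + 3 + 3 + 1 = 22)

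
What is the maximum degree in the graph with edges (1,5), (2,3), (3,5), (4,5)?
3 (attained at vertex 5)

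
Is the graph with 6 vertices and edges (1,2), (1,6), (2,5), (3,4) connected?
No, it has 2 components: {1, 2, 5, 6}, {3, 4}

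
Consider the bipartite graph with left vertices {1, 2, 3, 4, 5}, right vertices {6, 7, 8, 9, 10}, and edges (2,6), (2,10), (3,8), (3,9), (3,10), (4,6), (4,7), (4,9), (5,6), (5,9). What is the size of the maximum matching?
4 (matching: (2,10), (3,8), (4,7), (5,9); upper bound min(|L|,|R|) = min(5,5) = 5)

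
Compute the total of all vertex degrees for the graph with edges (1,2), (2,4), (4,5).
6 (handshake: sum of degrees = 2|E| = 2 x 3 = 6)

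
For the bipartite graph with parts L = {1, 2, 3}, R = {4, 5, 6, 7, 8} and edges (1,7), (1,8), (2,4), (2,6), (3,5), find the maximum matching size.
3 (matching: (1,8), (2,6), (3,5); upper bound min(|L|,|R|) = min(3,5) = 3)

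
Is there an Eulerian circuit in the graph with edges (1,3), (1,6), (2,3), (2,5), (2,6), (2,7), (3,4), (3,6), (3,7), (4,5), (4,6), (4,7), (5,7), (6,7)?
No (4 vertices have odd degree: {3, 5, 6, 7}; Eulerian circuit requires 0)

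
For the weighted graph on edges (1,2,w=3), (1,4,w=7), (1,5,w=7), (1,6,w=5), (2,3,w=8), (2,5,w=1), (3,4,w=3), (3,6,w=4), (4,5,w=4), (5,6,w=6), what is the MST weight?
15 (MST edges: (1,2,w=3), (2,5,w=1), (3,4,w=3), (3,6,w=4), (4,5,w=4); sum of weights 3 + 1 + 3 + 4 + 4 = 15)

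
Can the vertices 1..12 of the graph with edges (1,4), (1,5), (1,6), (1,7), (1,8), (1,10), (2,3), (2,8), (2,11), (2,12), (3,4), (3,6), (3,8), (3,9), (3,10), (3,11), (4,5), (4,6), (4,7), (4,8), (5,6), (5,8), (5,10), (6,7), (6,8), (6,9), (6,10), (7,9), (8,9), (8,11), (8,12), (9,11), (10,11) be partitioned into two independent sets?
No (odd cycle of length 3: 8 -> 1 -> 4 -> 8)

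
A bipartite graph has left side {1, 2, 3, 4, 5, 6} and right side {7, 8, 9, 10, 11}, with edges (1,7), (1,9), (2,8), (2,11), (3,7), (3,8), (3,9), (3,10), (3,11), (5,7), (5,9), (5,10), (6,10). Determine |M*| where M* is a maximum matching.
5 (matching: (1,9), (2,11), (3,8), (5,7), (6,10); upper bound min(|L|,|R|) = min(6,5) = 5)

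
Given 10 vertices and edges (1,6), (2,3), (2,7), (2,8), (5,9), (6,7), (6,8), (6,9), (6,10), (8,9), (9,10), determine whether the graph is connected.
No, it has 2 components: {1, 2, 3, 5, 6, 7, 8, 9, 10}, {4}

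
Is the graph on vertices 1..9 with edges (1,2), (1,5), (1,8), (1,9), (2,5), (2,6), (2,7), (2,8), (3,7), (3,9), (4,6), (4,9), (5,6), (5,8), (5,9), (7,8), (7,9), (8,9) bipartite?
No (odd cycle of length 3: 8 -> 1 -> 9 -> 8)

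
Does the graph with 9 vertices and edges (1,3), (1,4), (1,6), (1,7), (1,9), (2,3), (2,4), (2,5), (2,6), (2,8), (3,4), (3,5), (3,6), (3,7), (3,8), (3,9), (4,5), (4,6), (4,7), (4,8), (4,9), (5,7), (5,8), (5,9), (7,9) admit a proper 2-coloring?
No (odd cycle of length 3: 3 -> 1 -> 7 -> 3)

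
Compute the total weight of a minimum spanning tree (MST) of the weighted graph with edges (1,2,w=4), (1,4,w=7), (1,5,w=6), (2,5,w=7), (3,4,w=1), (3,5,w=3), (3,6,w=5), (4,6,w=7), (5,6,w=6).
19 (MST edges: (1,2,w=4), (1,5,w=6), (3,4,w=1), (3,5,w=3), (3,6,w=5); sum of weights 4 + 6 + 1 + 3 + 5 = 19)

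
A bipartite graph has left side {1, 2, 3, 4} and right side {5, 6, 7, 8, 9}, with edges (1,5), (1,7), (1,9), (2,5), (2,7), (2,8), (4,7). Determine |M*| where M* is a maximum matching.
3 (matching: (1,9), (2,8), (4,7); upper bound min(|L|,|R|) = min(4,5) = 4)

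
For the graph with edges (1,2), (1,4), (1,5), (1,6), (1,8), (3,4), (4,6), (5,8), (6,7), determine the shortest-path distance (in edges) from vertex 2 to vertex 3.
3 (path: 2 -> 1 -> 4 -> 3, 3 edges)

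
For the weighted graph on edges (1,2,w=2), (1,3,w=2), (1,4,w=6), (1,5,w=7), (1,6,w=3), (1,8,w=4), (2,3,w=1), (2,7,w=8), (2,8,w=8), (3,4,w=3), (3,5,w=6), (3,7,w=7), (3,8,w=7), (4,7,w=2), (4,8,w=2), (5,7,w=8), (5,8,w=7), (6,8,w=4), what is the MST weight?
19 (MST edges: (1,3,w=2), (1,6,w=3), (2,3,w=1), (3,4,w=3), (3,5,w=6), (4,7,w=2), (4,8,w=2); sum of weights 2 + 3 + 1 + 3 + 6 + 2 + 2 = 19)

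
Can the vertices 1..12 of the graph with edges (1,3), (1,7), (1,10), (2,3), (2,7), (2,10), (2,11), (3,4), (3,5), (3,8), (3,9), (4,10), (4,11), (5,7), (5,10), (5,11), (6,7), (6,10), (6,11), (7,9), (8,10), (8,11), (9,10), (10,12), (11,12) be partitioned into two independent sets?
Yes. Partition: {1, 2, 4, 5, 6, 8, 9, 12}, {3, 7, 10, 11}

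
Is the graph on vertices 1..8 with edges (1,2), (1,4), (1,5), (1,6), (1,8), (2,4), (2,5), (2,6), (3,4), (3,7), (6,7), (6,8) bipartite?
No (odd cycle of length 3: 2 -> 1 -> 4 -> 2)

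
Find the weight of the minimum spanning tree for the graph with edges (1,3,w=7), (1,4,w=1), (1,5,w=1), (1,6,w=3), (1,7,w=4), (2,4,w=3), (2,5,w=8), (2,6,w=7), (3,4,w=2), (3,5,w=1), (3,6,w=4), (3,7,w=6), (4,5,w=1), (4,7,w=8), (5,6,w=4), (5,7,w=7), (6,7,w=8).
13 (MST edges: (1,4,w=1), (1,5,w=1), (1,6,w=3), (1,7,w=4), (2,4,w=3), (3,5,w=1); sum of weights 1 + 1 + 3 + 4 + 3 + 1 = 13)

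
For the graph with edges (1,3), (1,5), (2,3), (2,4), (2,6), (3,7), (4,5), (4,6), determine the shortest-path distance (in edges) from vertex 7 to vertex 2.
2 (path: 7 -> 3 -> 2, 2 edges)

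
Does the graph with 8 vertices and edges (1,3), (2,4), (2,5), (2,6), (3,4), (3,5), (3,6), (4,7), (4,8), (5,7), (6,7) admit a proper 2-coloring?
Yes. Partition: {1, 4, 5, 6}, {2, 3, 7, 8}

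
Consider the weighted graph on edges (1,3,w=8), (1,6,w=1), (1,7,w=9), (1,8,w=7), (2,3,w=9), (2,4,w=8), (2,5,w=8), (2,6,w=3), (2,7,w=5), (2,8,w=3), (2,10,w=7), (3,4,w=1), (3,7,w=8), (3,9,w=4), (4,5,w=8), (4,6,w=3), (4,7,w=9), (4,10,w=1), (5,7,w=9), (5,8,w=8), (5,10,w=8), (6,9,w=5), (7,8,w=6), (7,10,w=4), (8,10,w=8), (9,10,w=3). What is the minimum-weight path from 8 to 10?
8 (path: 8 -> 10; weights 8 = 8)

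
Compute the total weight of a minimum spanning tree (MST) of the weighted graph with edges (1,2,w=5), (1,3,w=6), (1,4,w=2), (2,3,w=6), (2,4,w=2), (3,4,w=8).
10 (MST edges: (1,3,w=6), (1,4,w=2), (2,4,w=2); sum of weights 6 + 2 + 2 = 10)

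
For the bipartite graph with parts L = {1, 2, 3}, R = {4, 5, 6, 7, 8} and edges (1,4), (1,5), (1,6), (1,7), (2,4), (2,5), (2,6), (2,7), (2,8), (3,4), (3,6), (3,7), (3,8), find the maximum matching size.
3 (matching: (1,7), (2,8), (3,6); upper bound min(|L|,|R|) = min(3,5) = 3)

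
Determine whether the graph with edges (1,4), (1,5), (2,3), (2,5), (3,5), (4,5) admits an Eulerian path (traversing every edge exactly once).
Yes — and in fact it has an Eulerian circuit (the graph is connected and all 5 vertices have even degree)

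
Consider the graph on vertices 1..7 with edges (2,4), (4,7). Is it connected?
No, it has 5 components: {1}, {2, 4, 7}, {3}, {5}, {6}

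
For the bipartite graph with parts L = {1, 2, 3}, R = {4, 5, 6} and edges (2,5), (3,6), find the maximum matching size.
2 (matching: (2,5), (3,6); upper bound min(|L|,|R|) = min(3,3) = 3)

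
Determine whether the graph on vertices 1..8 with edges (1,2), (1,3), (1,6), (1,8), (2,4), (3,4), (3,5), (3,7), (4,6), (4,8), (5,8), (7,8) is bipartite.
Yes. Partition: {1, 4, 5, 7}, {2, 3, 6, 8}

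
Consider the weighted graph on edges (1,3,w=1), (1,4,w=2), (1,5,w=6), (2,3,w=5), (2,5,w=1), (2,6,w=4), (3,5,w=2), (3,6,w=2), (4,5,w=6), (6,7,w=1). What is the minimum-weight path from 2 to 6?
4 (path: 2 -> 6; weights 4 = 4)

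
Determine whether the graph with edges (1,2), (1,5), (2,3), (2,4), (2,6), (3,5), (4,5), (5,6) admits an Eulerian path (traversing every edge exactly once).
Yes — and in fact it has an Eulerian circuit (the graph is connected and all 6 vertices have even degree)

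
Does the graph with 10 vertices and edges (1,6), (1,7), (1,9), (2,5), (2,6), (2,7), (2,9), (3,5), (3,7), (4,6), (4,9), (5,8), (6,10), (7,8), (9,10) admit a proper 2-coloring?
Yes. Partition: {1, 2, 3, 4, 8, 10}, {5, 6, 7, 9}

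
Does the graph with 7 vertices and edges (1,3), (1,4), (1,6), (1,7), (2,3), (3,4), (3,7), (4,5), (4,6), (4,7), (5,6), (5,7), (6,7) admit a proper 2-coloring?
No (odd cycle of length 3: 3 -> 1 -> 7 -> 3)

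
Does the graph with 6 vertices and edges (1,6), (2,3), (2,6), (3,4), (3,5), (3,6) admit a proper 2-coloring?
No (odd cycle of length 3: 3 -> 6 -> 2 -> 3)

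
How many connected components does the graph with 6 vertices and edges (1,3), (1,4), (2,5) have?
3 (components: {1, 3, 4}, {2, 5}, {6})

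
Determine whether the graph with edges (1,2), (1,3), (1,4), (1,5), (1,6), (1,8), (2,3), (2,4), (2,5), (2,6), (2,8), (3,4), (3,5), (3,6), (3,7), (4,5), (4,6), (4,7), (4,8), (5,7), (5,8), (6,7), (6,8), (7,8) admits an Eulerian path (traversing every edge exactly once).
Yes (the graph is connected and exactly 2 vertices have odd degree: {4, 7}; any Eulerian path must start and end at those)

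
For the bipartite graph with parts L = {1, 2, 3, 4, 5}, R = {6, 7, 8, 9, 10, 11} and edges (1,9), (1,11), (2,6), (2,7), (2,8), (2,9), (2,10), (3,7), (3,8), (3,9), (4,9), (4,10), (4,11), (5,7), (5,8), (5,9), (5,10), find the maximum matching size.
5 (matching: (1,11), (2,10), (3,7), (4,9), (5,8); upper bound min(|L|,|R|) = min(5,6) = 5)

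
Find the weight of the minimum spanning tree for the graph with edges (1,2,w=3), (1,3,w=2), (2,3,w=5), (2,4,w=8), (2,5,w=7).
20 (MST edges: (1,2,w=3), (1,3,w=2), (2,4,w=8), (2,5,w=7); sum of weights 3 + 2 + 8 + 7 = 20)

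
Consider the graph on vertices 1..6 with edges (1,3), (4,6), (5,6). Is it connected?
No, it has 3 components: {1, 3}, {2}, {4, 5, 6}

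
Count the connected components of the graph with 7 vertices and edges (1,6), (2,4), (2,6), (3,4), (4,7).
2 (components: {1, 2, 3, 4, 6, 7}, {5})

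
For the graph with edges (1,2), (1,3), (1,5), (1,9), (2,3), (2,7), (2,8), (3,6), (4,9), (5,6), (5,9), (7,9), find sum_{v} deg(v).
24 (handshake: sum of degrees = 2|E| = 2 x 12 = 24)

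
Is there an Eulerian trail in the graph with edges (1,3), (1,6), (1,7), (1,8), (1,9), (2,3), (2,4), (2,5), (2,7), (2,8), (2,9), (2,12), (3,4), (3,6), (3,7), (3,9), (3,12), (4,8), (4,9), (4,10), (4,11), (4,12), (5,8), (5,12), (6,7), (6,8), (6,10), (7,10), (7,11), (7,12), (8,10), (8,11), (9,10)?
No (12 vertices have odd degree: {1, 2, 3, 4, 5, 6, 7, 8, 9, 10, 11, 12}; Eulerian path requires 0 or 2)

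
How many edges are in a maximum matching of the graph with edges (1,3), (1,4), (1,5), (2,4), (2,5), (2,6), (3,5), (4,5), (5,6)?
3 (matching: (1,4), (2,6), (3,5); upper bound floor(n/2) = floor(6/2) = 3)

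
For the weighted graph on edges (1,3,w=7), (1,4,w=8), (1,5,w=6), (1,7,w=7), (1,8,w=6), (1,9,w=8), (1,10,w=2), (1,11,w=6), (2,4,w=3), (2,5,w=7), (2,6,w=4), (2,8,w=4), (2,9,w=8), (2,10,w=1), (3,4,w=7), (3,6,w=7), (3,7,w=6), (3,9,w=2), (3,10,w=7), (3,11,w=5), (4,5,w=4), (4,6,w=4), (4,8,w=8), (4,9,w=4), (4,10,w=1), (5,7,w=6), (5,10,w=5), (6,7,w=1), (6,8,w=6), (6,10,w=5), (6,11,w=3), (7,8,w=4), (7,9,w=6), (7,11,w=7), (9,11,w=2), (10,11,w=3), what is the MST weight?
23 (MST edges: (1,10,w=2), (2,8,w=4), (2,10,w=1), (3,9,w=2), (4,5,w=4), (4,10,w=1), (6,7,w=1), (6,11,w=3), (9,11,w=2), (10,11,w=3); sum of weights 2 + 4 + 1 + 2 + 4 + 1 + 1 + 3 + 2 + 3 = 23)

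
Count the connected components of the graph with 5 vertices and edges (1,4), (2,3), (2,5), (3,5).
2 (components: {1, 4}, {2, 3, 5})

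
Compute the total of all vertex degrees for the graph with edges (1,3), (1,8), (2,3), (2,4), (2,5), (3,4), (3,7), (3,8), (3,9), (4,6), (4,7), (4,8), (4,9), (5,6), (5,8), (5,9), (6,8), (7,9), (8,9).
38 (handshake: sum of degrees = 2|E| = 2 x 19 = 38)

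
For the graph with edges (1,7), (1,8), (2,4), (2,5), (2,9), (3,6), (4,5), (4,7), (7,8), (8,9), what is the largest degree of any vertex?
3 (attained at vertices 2, 4, 7, 8)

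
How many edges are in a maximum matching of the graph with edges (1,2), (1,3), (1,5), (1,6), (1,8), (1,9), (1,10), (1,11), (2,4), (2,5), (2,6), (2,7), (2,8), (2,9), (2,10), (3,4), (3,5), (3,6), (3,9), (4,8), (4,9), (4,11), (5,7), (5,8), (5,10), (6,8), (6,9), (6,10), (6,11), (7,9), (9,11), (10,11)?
5 (matching: (2,9), (3,4), (5,7), (6,8), (10,11); upper bound floor(n/2) = floor(11/2) = 5)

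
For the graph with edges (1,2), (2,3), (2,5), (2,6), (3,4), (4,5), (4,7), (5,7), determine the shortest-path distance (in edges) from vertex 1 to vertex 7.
3 (path: 1 -> 2 -> 5 -> 7, 3 edges)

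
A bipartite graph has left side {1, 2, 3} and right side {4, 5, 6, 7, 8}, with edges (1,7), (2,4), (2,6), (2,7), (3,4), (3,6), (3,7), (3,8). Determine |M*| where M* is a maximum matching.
3 (matching: (1,7), (2,6), (3,8); upper bound min(|L|,|R|) = min(3,5) = 3)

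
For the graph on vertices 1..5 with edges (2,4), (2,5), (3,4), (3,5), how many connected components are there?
2 (components: {1}, {2, 3, 4, 5})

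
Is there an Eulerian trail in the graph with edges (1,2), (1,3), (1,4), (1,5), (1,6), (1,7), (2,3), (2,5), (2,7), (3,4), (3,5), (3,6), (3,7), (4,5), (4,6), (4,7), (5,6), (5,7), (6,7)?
Yes (the graph is connected and exactly 2 vertices have odd degree: {4, 6}; any Eulerian path must start and end at those)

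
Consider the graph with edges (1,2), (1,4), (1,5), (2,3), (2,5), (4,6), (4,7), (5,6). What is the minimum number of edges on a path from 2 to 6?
2 (path: 2 -> 5 -> 6, 2 edges)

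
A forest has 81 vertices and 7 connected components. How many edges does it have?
74 (Each of the 7 component trees on V_i vertices has V_i - 1 edges; summing gives V - C = 81 - 7 = 74)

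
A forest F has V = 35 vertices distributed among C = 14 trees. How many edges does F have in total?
21 (Each of the 14 component trees on V_i vertices has V_i - 1 edges; summing gives V - C = 35 - 14 = 21)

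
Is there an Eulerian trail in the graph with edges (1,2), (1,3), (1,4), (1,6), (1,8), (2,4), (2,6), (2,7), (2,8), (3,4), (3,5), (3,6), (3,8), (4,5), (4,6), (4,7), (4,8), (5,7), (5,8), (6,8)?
No (6 vertices have odd degree: {1, 2, 3, 4, 6, 7}; Eulerian path requires 0 or 2)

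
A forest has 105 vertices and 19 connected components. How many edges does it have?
86 (Each of the 19 component trees on V_i vertices has V_i - 1 edges; summing gives V - C = 105 - 19 = 86)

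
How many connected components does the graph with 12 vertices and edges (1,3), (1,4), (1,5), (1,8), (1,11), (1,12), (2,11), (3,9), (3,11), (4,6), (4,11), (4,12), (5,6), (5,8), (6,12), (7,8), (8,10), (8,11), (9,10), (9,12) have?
1 (components: {1, 2, 3, 4, 5, 6, 7, 8, 9, 10, 11, 12})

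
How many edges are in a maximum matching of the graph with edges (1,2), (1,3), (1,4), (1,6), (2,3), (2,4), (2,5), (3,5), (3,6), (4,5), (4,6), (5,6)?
3 (matching: (1,2), (3,6), (4,5); upper bound floor(n/2) = floor(6/2) = 3)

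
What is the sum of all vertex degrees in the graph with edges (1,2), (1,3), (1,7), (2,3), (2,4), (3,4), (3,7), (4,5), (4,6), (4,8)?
20 (handshake: sum of degrees = 2|E| = 2 x 10 = 20)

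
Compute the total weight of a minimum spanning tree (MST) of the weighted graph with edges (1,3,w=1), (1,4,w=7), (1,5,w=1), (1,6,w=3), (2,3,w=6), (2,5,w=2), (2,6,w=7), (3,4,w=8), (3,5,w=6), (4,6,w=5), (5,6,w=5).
12 (MST edges: (1,3,w=1), (1,5,w=1), (1,6,w=3), (2,5,w=2), (4,6,w=5); sum of weights 1 + 1 + 3 + 2 + 5 = 12)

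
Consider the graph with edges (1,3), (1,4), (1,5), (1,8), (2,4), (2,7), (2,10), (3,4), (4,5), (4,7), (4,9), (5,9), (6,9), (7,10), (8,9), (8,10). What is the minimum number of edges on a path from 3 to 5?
2 (path: 3 -> 4 -> 5, 2 edges)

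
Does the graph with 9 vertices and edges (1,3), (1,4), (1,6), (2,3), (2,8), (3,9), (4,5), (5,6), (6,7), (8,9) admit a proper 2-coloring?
Yes. Partition: {1, 2, 5, 7, 9}, {3, 4, 6, 8}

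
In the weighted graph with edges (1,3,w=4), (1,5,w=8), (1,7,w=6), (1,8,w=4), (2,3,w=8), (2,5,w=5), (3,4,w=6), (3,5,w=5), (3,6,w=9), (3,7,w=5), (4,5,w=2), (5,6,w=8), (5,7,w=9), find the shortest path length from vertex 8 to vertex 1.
4 (path: 8 -> 1; weights 4 = 4)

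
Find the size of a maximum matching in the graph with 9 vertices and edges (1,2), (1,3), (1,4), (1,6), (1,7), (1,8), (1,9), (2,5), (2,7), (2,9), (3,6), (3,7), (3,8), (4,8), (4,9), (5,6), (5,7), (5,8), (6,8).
4 (matching: (1,7), (2,9), (3,6), (5,8); upper bound floor(n/2) = floor(9/2) = 4)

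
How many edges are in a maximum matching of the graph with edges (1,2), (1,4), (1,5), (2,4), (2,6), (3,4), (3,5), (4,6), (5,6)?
3 (matching: (1,4), (2,6), (3,5); upper bound floor(n/2) = floor(6/2) = 3)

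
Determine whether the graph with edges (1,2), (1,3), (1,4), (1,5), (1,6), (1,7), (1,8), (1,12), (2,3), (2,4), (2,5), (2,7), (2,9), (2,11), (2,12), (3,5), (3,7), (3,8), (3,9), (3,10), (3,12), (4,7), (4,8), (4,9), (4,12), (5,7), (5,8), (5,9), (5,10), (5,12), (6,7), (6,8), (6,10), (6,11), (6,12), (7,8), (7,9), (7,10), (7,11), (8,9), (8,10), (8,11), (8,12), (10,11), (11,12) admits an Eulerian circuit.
Yes (the graph is connected and all 12 vertices have even degree)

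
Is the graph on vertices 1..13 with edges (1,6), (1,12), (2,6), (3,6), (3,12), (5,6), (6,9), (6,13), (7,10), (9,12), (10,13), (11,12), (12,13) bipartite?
Yes. Partition: {1, 2, 3, 4, 5, 7, 8, 9, 11, 13}, {6, 10, 12}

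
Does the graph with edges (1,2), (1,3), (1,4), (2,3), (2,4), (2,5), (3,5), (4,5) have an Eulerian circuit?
No (4 vertices have odd degree: {1, 3, 4, 5}; Eulerian circuit requires 0)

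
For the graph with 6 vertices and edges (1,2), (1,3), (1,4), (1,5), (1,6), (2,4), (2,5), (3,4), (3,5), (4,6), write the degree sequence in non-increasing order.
[5, 4, 3, 3, 3, 2] (degrees: deg(1)=5, deg(2)=3, deg(3)=3, deg(4)=4, deg(5)=3, deg(6)=2)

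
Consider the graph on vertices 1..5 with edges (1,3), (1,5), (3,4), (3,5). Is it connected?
No, it has 2 components: {1, 3, 4, 5}, {2}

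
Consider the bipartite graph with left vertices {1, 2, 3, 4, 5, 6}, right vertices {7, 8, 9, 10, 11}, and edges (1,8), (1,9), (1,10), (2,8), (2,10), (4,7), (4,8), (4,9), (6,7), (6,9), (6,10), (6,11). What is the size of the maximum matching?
4 (matching: (1,10), (2,8), (4,9), (6,11); upper bound min(|L|,|R|) = min(6,5) = 5)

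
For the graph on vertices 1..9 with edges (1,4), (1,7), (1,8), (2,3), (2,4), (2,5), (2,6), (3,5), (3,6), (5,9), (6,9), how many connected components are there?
1 (components: {1, 2, 3, 4, 5, 6, 7, 8, 9})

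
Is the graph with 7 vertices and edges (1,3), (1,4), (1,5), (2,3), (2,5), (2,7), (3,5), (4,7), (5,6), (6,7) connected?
Yes (BFS from 1 visits [1, 3, 4, 5, 2, 7, 6] — all 7 vertices reached)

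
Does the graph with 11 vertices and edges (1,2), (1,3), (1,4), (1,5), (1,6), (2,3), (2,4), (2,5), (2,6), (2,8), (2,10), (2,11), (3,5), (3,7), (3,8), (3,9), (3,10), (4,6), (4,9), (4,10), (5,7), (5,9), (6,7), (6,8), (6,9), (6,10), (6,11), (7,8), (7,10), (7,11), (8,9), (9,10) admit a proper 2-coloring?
No (odd cycle of length 3: 2 -> 1 -> 3 -> 2)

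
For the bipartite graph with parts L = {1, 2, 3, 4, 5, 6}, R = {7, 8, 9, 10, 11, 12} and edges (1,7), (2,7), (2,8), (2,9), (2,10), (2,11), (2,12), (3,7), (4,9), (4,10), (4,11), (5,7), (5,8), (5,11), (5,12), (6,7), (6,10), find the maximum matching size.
5 (matching: (1,7), (2,12), (4,9), (5,11), (6,10); upper bound min(|L|,|R|) = min(6,6) = 6)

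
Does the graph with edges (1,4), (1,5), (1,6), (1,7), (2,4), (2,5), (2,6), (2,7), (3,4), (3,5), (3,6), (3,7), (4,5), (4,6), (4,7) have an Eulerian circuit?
Yes (the graph is connected and all 7 vertices have even degree)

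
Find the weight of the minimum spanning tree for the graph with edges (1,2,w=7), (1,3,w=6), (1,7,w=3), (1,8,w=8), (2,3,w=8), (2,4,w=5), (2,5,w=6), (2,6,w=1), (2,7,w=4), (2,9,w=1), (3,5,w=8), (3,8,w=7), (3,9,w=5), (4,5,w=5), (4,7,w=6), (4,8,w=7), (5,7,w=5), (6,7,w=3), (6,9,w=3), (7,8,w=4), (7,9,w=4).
27 (MST edges: (1,7,w=3), (2,4,w=5), (2,6,w=1), (2,9,w=1), (3,9,w=5), (4,5,w=5), (6,7,w=3), (7,8,w=4); sum of weights 3 + 5 + 1 + 1 + 5 + 5 + 3 + 4 = 27)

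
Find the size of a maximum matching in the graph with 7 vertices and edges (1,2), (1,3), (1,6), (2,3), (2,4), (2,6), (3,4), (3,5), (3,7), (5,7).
3 (matching: (1,6), (3,4), (5,7); upper bound floor(n/2) = floor(7/2) = 3)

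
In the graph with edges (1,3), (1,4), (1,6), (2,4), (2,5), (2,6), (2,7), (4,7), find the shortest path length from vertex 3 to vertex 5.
4 (path: 3 -> 1 -> 4 -> 2 -> 5, 4 edges)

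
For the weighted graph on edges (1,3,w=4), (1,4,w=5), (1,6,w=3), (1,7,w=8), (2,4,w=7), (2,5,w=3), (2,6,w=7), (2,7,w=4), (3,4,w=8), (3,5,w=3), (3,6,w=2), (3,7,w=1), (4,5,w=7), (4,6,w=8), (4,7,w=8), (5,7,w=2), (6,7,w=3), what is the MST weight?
16 (MST edges: (1,4,w=5), (1,6,w=3), (2,5,w=3), (3,6,w=2), (3,7,w=1), (5,7,w=2); sum of weights 5 + 3 + 3 + 2 + 1 + 2 = 16)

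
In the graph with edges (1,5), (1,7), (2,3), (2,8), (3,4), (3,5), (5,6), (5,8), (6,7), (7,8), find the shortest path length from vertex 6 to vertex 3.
2 (path: 6 -> 5 -> 3, 2 edges)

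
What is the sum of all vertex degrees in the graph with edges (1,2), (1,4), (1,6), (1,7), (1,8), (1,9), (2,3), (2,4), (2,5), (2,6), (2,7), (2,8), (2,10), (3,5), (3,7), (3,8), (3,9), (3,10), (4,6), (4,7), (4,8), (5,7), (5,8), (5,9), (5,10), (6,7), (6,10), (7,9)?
56 (handshake: sum of degrees = 2|E| = 2 x 28 = 56)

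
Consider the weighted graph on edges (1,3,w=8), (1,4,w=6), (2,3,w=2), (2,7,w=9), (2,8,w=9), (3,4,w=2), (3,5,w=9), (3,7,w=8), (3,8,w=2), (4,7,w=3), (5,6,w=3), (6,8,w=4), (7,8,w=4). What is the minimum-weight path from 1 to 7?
9 (path: 1 -> 4 -> 7; weights 6 + 3 = 9)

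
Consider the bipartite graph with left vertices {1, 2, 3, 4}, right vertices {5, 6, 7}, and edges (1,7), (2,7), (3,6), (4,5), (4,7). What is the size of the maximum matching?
3 (matching: (1,7), (3,6), (4,5); upper bound min(|L|,|R|) = min(4,3) = 3)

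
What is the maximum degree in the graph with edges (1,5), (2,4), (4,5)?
2 (attained at vertices 4, 5)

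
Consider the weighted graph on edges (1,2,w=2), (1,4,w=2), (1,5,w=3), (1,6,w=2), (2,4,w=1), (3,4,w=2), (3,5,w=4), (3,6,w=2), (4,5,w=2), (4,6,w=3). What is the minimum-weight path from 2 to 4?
1 (path: 2 -> 4; weights 1 = 1)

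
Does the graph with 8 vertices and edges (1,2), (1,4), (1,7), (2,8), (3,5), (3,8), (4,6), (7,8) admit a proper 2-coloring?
Yes. Partition: {1, 5, 6, 8}, {2, 3, 4, 7}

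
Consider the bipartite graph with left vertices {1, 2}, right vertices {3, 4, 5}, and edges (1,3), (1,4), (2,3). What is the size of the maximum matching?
2 (matching: (1,4), (2,3); upper bound min(|L|,|R|) = min(2,3) = 2)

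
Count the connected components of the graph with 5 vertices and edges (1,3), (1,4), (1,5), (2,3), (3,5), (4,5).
1 (components: {1, 2, 3, 4, 5})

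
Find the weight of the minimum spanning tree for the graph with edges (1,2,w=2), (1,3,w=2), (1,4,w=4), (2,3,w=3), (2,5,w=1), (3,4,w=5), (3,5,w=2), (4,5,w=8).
9 (MST edges: (1,2,w=2), (1,3,w=2), (1,4,w=4), (2,5,w=1); sum of weights 2 + 2 + 4 + 1 = 9)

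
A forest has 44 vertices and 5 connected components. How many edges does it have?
39 (Each of the 5 component trees on V_i vertices has V_i - 1 edges; summing gives V - C = 44 - 5 = 39)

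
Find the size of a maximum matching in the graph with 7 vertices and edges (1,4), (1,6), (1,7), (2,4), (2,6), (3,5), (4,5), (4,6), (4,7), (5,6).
3 (matching: (1,6), (3,5), (4,7); upper bound floor(n/2) = floor(7/2) = 3)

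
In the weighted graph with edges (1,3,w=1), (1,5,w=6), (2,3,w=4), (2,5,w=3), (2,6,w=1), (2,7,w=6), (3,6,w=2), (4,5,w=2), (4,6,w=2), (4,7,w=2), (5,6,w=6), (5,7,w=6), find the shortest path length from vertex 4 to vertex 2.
3 (path: 4 -> 6 -> 2; weights 2 + 1 = 3)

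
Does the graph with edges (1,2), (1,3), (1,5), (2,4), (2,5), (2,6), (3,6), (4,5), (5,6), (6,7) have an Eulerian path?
Yes (the graph is connected and exactly 2 vertices have odd degree: {1, 7}; any Eulerian path must start and end at those)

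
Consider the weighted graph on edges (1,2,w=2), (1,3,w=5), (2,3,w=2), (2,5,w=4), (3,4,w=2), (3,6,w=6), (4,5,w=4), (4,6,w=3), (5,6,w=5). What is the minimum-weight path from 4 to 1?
6 (path: 4 -> 3 -> 2 -> 1; weights 2 + 2 + 2 = 6)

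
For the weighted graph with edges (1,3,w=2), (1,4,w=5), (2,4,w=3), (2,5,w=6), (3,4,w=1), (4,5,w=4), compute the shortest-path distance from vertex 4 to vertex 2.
3 (path: 4 -> 2; weights 3 = 3)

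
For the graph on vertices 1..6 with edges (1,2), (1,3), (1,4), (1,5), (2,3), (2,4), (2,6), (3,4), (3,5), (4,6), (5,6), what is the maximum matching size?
3 (matching: (1,5), (2,3), (4,6); upper bound floor(n/2) = floor(6/2) = 3)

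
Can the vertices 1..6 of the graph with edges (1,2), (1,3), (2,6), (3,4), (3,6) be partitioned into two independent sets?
Yes. Partition: {1, 4, 5, 6}, {2, 3}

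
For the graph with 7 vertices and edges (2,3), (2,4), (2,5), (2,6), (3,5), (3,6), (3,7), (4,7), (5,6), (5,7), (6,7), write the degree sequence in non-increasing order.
[4, 4, 4, 4, 4, 2, 0] (degrees: deg(1)=0, deg(2)=4, deg(3)=4, deg(4)=2, deg(5)=4, deg(6)=4, deg(7)=4)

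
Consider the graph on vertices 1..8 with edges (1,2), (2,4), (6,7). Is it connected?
No, it has 5 components: {1, 2, 4}, {3}, {5}, {6, 7}, {8}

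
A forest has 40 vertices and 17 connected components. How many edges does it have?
23 (Each of the 17 component trees on V_i vertices has V_i - 1 edges; summing gives V - C = 40 - 17 = 23)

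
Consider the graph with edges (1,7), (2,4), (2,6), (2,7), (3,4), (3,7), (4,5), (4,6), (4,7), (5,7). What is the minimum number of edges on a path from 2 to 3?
2 (path: 2 -> 7 -> 3, 2 edges)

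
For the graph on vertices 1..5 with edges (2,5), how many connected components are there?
4 (components: {1}, {2, 5}, {3}, {4})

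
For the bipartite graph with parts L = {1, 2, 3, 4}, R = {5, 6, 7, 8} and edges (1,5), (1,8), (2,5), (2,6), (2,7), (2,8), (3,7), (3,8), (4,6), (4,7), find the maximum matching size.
4 (matching: (1,8), (2,5), (3,7), (4,6); upper bound min(|L|,|R|) = min(4,4) = 4)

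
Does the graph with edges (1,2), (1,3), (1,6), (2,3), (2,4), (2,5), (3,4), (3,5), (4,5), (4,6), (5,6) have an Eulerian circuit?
No (2 vertices have odd degree: {1, 6}; Eulerian circuit requires 0)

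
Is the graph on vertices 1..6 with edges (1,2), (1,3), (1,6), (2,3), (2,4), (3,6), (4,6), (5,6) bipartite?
No (odd cycle of length 3: 6 -> 1 -> 3 -> 6)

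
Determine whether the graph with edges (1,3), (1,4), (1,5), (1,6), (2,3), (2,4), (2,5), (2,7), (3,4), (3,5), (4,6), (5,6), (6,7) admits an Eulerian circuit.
Yes (the graph is connected and all 7 vertices have even degree)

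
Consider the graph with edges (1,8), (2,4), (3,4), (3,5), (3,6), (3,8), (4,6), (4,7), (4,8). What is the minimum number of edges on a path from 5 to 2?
3 (path: 5 -> 3 -> 4 -> 2, 3 edges)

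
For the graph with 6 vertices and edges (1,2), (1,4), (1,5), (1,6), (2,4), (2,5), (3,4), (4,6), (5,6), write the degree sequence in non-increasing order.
[4, 4, 3, 3, 3, 1] (degrees: deg(1)=4, deg(2)=3, deg(3)=1, deg(4)=4, deg(5)=3, deg(6)=3)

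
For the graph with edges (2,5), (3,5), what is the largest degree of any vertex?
2 (attained at vertex 5)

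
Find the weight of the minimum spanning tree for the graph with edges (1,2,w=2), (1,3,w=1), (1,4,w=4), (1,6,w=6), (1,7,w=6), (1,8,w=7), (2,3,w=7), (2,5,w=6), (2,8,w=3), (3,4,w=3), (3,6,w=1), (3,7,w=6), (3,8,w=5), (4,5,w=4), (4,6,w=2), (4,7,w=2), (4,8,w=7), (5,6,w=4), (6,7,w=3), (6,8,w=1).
13 (MST edges: (1,2,w=2), (1,3,w=1), (3,6,w=1), (4,5,w=4), (4,6,w=2), (4,7,w=2), (6,8,w=1); sum of weights 2 + 1 + 1 + 4 + 2 + 2 + 1 = 13)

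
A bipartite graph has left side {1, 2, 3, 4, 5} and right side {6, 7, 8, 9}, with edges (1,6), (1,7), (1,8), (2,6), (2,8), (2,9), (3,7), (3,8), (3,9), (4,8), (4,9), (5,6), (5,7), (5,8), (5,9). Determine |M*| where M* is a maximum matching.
4 (matching: (1,8), (2,9), (3,7), (5,6); upper bound min(|L|,|R|) = min(5,4) = 4)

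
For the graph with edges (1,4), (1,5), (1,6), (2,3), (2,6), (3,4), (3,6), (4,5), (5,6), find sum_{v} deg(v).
18 (handshake: sum of degrees = 2|E| = 2 x 9 = 18)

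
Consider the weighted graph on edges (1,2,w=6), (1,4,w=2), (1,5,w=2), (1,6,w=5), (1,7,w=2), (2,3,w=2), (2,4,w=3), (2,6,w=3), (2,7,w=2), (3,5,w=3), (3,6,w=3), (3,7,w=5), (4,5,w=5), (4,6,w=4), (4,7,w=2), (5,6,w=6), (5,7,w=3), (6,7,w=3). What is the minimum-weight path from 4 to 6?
4 (path: 4 -> 6; weights 4 = 4)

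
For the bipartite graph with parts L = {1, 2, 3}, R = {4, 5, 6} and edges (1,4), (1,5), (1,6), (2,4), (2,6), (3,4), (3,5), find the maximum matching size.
3 (matching: (1,6), (2,4), (3,5); upper bound min(|L|,|R|) = min(3,3) = 3)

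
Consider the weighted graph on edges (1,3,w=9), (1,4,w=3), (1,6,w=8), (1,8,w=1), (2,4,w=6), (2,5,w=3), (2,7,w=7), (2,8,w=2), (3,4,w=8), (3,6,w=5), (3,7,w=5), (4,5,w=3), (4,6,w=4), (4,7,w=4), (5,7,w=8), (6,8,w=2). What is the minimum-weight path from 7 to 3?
5 (path: 7 -> 3; weights 5 = 5)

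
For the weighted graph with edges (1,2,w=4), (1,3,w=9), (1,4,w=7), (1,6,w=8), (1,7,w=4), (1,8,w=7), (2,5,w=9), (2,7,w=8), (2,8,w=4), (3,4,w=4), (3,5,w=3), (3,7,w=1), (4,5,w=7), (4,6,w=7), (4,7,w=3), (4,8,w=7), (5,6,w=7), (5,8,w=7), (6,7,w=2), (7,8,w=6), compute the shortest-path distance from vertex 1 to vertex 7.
4 (path: 1 -> 7; weights 4 = 4)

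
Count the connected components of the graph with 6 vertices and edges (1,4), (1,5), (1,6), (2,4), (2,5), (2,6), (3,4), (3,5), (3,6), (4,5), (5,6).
1 (components: {1, 2, 3, 4, 5, 6})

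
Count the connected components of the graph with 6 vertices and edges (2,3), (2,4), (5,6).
3 (components: {1}, {2, 3, 4}, {5, 6})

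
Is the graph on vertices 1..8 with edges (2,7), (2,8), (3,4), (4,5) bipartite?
Yes. Partition: {1, 2, 3, 5, 6}, {4, 7, 8}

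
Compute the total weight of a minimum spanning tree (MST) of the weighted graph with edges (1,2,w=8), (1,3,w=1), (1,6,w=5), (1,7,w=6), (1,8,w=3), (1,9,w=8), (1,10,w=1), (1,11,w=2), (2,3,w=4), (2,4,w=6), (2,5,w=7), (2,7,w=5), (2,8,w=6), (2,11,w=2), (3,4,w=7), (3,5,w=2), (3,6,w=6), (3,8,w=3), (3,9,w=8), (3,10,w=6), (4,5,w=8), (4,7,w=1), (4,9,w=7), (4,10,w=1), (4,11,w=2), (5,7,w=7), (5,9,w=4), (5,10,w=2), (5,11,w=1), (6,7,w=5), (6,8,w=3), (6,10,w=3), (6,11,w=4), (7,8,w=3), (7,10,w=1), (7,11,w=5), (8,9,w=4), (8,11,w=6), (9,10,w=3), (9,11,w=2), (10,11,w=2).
17 (MST edges: (1,3,w=1), (1,8,w=3), (1,10,w=1), (1,11,w=2), (2,11,w=2), (4,7,w=1), (4,10,w=1), (5,11,w=1), (6,8,w=3), (9,11,w=2); sum of weights 1 + 3 + 1 + 2 + 2 + 1 + 1 + 1 + 3 + 2 = 17)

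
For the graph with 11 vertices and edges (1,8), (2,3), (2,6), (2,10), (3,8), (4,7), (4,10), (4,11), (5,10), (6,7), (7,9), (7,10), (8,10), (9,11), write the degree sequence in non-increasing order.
[5, 4, 3, 3, 3, 2, 2, 2, 2, 1, 1] (degrees: deg(1)=1, deg(2)=3, deg(3)=2, deg(4)=3, deg(5)=1, deg(6)=2, deg(7)=4, deg(8)=3, deg(9)=2, deg(10)=5, deg(11)=2)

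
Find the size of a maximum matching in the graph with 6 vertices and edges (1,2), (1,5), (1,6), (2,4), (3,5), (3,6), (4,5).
3 (matching: (1,2), (3,6), (4,5); upper bound floor(n/2) = floor(6/2) = 3)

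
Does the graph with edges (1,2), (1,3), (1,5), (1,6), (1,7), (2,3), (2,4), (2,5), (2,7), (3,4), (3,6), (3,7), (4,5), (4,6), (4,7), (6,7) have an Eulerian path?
No (6 vertices have odd degree: {1, 2, 3, 4, 5, 7}; Eulerian path requires 0 or 2)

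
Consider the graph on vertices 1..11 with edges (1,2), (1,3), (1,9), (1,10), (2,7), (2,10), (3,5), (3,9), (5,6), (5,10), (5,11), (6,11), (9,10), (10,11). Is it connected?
No, it has 3 components: {1, 2, 3, 5, 6, 7, 9, 10, 11}, {4}, {8}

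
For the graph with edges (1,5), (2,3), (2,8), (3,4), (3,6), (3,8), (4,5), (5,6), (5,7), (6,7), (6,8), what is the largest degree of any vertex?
4 (attained at vertices 3, 5, 6)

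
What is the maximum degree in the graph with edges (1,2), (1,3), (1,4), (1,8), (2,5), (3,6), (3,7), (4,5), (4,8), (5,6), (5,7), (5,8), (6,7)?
5 (attained at vertex 5)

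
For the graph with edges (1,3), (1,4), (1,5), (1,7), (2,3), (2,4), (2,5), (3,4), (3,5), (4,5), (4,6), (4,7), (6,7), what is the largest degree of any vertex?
6 (attained at vertex 4)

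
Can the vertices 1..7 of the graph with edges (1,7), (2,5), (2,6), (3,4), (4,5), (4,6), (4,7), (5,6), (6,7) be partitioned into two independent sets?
No (odd cycle of length 3: 6 -> 7 -> 4 -> 6)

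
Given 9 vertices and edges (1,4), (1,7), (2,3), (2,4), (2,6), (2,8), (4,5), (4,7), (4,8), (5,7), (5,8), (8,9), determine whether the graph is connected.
Yes (BFS from 1 visits [1, 4, 7, 2, 5, 8, 3, 6, 9] — all 9 vertices reached)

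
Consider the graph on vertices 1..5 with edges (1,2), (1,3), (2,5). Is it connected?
No, it has 2 components: {1, 2, 3, 5}, {4}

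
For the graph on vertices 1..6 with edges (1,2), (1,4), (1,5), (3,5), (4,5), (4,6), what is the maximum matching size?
3 (matching: (1,2), (3,5), (4,6); upper bound floor(n/2) = floor(6/2) = 3)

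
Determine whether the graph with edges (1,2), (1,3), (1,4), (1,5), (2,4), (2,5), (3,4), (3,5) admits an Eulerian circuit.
No (4 vertices have odd degree: {2, 3, 4, 5}; Eulerian circuit requires 0)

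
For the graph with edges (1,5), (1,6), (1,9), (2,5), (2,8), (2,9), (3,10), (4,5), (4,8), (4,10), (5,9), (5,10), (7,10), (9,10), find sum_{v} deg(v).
28 (handshake: sum of degrees = 2|E| = 2 x 14 = 28)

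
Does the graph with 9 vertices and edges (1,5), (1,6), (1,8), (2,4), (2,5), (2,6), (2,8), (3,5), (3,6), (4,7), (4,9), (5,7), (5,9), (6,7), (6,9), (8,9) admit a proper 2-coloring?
Yes. Partition: {1, 2, 3, 7, 9}, {4, 5, 6, 8}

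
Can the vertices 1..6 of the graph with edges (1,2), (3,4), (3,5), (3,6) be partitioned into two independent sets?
Yes. Partition: {1, 3}, {2, 4, 5, 6}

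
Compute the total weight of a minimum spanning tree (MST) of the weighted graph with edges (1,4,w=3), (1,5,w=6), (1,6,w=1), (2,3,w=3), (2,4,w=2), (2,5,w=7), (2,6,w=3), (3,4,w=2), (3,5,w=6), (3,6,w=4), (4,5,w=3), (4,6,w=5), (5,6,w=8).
11 (MST edges: (1,4,w=3), (1,6,w=1), (2,4,w=2), (3,4,w=2), (4,5,w=3); sum of weights 3 + 1 + 2 + 2 + 3 = 11)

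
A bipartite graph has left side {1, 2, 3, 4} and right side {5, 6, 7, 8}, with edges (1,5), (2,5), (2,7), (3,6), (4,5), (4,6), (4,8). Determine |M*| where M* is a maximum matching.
4 (matching: (1,5), (2,7), (3,6), (4,8); upper bound min(|L|,|R|) = min(4,4) = 4)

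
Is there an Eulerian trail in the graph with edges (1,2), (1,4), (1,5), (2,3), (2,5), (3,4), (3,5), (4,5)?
No (4 vertices have odd degree: {1, 2, 3, 4}; Eulerian path requires 0 or 2)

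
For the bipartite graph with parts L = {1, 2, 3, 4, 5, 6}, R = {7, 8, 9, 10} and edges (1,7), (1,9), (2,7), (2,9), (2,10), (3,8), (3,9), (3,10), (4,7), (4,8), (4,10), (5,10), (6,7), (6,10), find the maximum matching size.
4 (matching: (1,9), (2,10), (3,8), (4,7); upper bound min(|L|,|R|) = min(6,4) = 4)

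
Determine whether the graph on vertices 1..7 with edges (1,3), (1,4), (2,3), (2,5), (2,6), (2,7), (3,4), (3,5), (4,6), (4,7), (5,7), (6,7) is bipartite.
No (odd cycle of length 3: 4 -> 1 -> 3 -> 4)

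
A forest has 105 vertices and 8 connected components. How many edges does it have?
97 (Each of the 8 component trees on V_i vertices has V_i - 1 edges; summing gives V - C = 105 - 8 = 97)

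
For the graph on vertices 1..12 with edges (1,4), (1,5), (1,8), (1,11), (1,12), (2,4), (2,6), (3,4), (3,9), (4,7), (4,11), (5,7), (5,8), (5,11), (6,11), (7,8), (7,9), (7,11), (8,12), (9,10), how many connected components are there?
1 (components: {1, 2, 3, 4, 5, 6, 7, 8, 9, 10, 11, 12})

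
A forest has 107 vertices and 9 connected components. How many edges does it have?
98 (Each of the 9 component trees on V_i vertices has V_i - 1 edges; summing gives V - C = 107 - 9 = 98)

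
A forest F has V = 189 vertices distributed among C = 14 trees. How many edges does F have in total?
175 (Each of the 14 component trees on V_i vertices has V_i - 1 edges; summing gives V - C = 189 - 14 = 175)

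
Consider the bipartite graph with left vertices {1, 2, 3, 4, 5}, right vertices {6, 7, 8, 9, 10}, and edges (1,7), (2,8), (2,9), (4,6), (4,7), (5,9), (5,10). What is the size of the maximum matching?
4 (matching: (1,7), (2,9), (4,6), (5,10); upper bound min(|L|,|R|) = min(5,5) = 5)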